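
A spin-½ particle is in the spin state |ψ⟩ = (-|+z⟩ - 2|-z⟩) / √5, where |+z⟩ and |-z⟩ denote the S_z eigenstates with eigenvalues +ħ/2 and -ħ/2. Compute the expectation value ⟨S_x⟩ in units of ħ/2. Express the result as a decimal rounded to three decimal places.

0.800

⟨σ_x⟩ = 2 Re(a* b)/(|a|²+|b|²) with a = -1, b = -2.
a* b = 2, so ⟨σ_x⟩ = 4/5.
⟨S_x⟩ = (ħ/2)·⟨σ_x⟩.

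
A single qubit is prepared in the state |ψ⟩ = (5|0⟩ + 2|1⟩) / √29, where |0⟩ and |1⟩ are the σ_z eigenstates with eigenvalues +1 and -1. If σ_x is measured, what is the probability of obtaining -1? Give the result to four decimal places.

0.1552

|-x⟩ = (|0⟩ - |1⟩)/√2, so ⟨-x|ψ⟩ = (3) / (√2·√29).
P = |3|² / 58 = 9/58.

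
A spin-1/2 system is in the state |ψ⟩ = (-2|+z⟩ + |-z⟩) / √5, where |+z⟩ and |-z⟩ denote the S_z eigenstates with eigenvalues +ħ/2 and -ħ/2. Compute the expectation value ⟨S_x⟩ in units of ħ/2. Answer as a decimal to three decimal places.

⟨σ_x⟩ = 2 Re(a* b)/(|a|²+|b|²) with a = -2, b = 1.
a* b = -2, so ⟨σ_x⟩ = -4/5.
⟨S_x⟩ = (ħ/2)·⟨σ_x⟩.

-0.800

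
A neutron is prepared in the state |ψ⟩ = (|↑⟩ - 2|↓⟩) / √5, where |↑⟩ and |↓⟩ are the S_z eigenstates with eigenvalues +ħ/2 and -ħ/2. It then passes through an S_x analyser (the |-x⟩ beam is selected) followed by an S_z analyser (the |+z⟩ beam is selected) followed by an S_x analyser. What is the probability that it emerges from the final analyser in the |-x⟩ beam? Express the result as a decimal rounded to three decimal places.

First analyser (S_x): P(|-x⟩) = |⟨-x|ψ⟩|² = 9/10.
After stage 1 the state is |-x⟩; P(|+z⟩) = |⟨+z|-x⟩|² = 1/2.
After stage 2 the state is |+z⟩; P(|-x⟩) = |⟨-x|+z⟩|² = 1/2.
Joint probability = 9/10 × 1/2 × 1/2 = 0.225.

0.225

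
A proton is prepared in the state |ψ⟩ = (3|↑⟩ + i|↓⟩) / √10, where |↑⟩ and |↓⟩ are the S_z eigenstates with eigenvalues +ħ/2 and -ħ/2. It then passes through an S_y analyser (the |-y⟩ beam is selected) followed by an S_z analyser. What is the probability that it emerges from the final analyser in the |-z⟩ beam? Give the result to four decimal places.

First analyser (S_y): P(|-y⟩) = |⟨-y|ψ⟩|² = 4/20.
After stage 1 the state is |-y⟩; P(|-z⟩) = |⟨-z|-y⟩|² = 1/2.
Joint probability = 4/20 × 1/2 = 0.1000.

0.1000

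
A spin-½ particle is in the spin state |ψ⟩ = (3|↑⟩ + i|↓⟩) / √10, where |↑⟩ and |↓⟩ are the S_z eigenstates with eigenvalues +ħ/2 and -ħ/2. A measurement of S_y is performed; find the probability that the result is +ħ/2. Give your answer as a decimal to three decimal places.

|+y⟩ = (|↑⟩ + i|↓⟩)/√2, so ⟨+y|ψ⟩ = (4) / (√2·√10).
P = |4|² / 20 = 16/20.

0.800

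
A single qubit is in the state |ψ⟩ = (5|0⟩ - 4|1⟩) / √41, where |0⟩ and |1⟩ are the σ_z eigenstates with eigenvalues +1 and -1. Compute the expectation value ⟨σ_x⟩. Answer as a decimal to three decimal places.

-0.976

⟨σ_x⟩ = 2 Re(a* b)/(|a|²+|b|²) with a = 5, b = -4.
a* b = -20, so ⟨σ_x⟩ = -40/41.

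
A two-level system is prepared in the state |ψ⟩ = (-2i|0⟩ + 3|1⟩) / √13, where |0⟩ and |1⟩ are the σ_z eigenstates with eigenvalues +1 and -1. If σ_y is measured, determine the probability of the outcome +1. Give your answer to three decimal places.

|+y⟩ = (|0⟩ + i|1⟩)/√2, so ⟨+y|ψ⟩ = (-5i) / (√2·√13).
P = |-5i|² / 26 = 25/26.

0.962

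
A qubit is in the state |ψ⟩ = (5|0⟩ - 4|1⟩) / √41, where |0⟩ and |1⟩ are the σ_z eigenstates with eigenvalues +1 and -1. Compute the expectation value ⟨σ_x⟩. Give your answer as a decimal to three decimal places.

-0.976

⟨σ_x⟩ = 2 Re(a* b)/(|a|²+|b|²) with a = 5, b = -4.
a* b = -20, so ⟨σ_x⟩ = -40/41.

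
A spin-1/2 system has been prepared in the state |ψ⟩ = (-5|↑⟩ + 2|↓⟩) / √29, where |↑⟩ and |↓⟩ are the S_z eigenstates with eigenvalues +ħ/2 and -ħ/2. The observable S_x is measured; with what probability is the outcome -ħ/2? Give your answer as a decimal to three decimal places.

0.845

|-x⟩ = (|↑⟩ - |↓⟩)/√2, so ⟨-x|ψ⟩ = (-7) / (√2·√29).
P = |-7|² / 58 = 49/58.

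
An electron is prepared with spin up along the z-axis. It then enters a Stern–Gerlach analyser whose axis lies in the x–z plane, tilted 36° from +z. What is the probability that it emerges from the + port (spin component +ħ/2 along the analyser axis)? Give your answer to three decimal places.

For spin-½, the probability of finding spin-up along an axis at angle θ to the initial spin direction is cos²(θ/2); spin-down is sin²(θ/2).
θ = 36°, so P = cos²(18°) ≈ 0.905.

0.905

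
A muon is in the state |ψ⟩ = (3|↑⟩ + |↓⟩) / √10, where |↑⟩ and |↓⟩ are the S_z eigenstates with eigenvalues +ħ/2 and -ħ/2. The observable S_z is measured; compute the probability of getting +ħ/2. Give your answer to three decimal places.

The +ħ/2 outcome corresponds to |↑⟩. Its amplitude in |ψ⟩ is 3/√10.
P = |3|² / 10 = 9/10.

0.900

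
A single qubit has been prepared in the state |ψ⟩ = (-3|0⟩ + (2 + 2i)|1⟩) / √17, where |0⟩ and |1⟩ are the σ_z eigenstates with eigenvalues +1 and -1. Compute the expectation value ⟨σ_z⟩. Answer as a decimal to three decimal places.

0.059

⟨σ_z⟩ = |a|² - |b|² divided by |a|²+|b|², with a, b the |0⟩, |1⟩ amplitudes.
= (9 - 8)/17 = 1/17.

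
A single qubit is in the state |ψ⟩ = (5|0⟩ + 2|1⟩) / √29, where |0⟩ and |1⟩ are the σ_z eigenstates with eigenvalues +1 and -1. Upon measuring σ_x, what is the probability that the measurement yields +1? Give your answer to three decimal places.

0.845

|+x⟩ = (|0⟩ + |1⟩)/√2, so ⟨+x|ψ⟩ = (7) / (√2·√29).
P = |7|² / 58 = 49/58.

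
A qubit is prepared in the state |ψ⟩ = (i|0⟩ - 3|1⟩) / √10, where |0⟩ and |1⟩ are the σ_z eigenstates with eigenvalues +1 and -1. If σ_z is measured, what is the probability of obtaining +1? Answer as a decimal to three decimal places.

0.100

The +1 outcome corresponds to |0⟩. Its amplitude in |ψ⟩ is i/√10.
P = |i|² / 10 = 1/10.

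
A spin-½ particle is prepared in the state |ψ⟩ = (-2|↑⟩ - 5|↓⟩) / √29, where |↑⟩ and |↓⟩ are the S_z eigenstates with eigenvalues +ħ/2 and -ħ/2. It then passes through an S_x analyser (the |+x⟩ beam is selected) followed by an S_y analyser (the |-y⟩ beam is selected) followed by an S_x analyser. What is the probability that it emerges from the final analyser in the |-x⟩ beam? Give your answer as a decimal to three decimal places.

0.211

First analyser (S_x): P(|+x⟩) = |⟨+x|ψ⟩|² = 49/58.
After stage 1 the state is |+x⟩; P(|-y⟩) = |⟨-y|+x⟩|² = 1/2.
After stage 2 the state is |-y⟩; P(|-x⟩) = |⟨-x|-y⟩|² = 1/2.
Joint probability = 49/58 × 1/2 × 1/2 = 0.211.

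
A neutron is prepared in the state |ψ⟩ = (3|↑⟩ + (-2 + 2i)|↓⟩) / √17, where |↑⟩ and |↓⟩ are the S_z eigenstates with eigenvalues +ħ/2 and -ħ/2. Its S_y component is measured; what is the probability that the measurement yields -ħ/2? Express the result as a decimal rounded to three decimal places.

|-y⟩ = (|↑⟩ - i|↓⟩)/√2, so ⟨-y|ψ⟩ = (1 - 2i) / (√2·√17).
P = |1 - 2i|² / 34 = 5/34.

0.147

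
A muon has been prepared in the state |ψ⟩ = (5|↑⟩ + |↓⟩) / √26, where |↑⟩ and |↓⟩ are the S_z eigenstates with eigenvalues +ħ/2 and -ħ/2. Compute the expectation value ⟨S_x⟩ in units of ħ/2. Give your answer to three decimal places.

⟨σ_x⟩ = 2 Re(a* b)/(|a|²+|b|²) with a = 5, b = 1.
a* b = 5, so ⟨σ_x⟩ = 10/26.
⟨S_x⟩ = (ħ/2)·⟨σ_x⟩.

0.385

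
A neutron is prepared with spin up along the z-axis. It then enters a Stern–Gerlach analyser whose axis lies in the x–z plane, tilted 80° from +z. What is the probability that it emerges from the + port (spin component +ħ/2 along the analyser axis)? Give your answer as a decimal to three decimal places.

0.587

For spin-½, the probability of finding spin-up along an axis at angle θ to the initial spin direction is cos²(θ/2); spin-down is sin²(θ/2).
θ = 80°, so P = cos²(40°) ≈ 0.587.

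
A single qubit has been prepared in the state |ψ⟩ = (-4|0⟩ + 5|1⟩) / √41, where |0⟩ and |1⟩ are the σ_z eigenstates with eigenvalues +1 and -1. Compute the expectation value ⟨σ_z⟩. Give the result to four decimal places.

-0.2195

⟨σ_z⟩ = |a|² - |b|² divided by |a|²+|b|², with a, b the |0⟩, |1⟩ amplitudes.
= (16 - 25)/41 = -9/41.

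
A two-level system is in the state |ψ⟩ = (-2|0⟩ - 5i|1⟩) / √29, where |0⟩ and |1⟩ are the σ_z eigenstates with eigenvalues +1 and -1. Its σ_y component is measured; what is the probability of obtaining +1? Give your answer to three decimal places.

|+y⟩ = (|0⟩ + i|1⟩)/√2, so ⟨+y|ψ⟩ = (-7) / (√2·√29).
P = |-7|² / 58 = 49/58.

0.845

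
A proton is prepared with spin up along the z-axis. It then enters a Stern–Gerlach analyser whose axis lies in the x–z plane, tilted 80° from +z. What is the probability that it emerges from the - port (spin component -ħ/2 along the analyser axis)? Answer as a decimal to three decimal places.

For spin-½, the probability of finding spin-up along an axis at angle θ to the initial spin direction is cos²(θ/2); spin-down is sin²(θ/2).
θ = 80°, so P = sin²(40°) ≈ 0.413.

0.413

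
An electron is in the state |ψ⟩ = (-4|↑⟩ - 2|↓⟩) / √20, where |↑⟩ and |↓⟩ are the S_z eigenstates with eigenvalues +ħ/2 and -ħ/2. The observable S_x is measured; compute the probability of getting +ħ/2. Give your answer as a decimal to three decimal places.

0.900

|+x⟩ = (|↑⟩ + |↓⟩)/√2, so ⟨+x|ψ⟩ = (-6) / (√2·√20).
P = |-6|² / 40 = 36/40.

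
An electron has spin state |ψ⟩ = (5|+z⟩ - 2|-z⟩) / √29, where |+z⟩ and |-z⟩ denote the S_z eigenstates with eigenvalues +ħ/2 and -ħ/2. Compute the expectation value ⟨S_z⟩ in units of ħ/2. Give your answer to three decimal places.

0.724

⟨σ_z⟩ = |a|² - |b|² divided by |a|²+|b|², with a, b the |+z⟩, |-z⟩ amplitudes.
= (25 - 4)/29 = 21/29.
⟨S_z⟩ = (ħ/2)·⟨σ_z⟩.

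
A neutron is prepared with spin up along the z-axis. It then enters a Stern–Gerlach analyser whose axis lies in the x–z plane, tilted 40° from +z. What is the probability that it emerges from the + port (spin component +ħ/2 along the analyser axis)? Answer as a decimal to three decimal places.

For spin-½, the probability of finding spin-up along an axis at angle θ to the initial spin direction is cos²(θ/2); spin-down is sin²(θ/2).
θ = 40°, so P = cos²(20°) ≈ 0.883.

0.883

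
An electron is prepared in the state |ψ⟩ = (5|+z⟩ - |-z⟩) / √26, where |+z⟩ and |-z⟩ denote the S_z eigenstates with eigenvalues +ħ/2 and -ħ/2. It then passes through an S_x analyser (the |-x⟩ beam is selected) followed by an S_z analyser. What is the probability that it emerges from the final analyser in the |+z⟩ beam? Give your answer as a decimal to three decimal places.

First analyser (S_x): P(|-x⟩) = |⟨-x|ψ⟩|² = 36/52.
After stage 1 the state is |-x⟩; P(|+z⟩) = |⟨+z|-x⟩|² = 1/2.
Joint probability = 36/52 × 1/2 = 0.346.

0.346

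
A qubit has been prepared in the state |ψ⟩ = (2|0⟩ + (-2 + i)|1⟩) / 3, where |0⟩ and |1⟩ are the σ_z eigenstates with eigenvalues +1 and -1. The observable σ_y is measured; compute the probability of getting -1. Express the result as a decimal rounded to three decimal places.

0.278

|-y⟩ = (|0⟩ - i|1⟩)/√2, so ⟨-y|ψ⟩ = (1 - 2i) / (√2·3).
P = |1 - 2i|² / 18 = 5/18.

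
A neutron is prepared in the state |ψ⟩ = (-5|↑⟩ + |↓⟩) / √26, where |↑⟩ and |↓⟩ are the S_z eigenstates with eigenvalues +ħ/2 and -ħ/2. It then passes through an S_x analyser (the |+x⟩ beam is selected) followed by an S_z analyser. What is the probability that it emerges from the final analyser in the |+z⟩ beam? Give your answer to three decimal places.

First analyser (S_x): P(|+x⟩) = |⟨+x|ψ⟩|² = 16/52.
After stage 1 the state is |+x⟩; P(|+z⟩) = |⟨+z|+x⟩|² = 1/2.
Joint probability = 16/52 × 1/2 = 0.154.

0.154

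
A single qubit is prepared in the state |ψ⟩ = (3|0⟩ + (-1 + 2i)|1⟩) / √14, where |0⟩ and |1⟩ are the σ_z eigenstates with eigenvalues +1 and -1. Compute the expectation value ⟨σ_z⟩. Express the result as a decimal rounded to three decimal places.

⟨σ_z⟩ = |a|² - |b|² divided by |a|²+|b|², with a, b the |0⟩, |1⟩ amplitudes.
= (9 - 5)/14 = 4/14.

0.286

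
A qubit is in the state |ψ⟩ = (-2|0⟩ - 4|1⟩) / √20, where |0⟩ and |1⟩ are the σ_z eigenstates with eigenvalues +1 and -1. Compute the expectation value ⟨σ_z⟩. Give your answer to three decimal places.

-0.600

⟨σ_z⟩ = |a|² - |b|² divided by |a|²+|b|², with a, b the |0⟩, |1⟩ amplitudes.
= (4 - 16)/20 = -12/20.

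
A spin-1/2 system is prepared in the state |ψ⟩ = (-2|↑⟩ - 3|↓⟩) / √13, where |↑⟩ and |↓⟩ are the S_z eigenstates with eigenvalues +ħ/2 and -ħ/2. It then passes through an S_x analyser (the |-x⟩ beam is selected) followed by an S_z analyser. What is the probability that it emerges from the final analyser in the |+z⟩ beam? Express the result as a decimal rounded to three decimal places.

First analyser (S_x): P(|-x⟩) = |⟨-x|ψ⟩|² = 1/26.
After stage 1 the state is |-x⟩; P(|+z⟩) = |⟨+z|-x⟩|² = 1/2.
Joint probability = 1/26 × 1/2 = 0.019.

0.019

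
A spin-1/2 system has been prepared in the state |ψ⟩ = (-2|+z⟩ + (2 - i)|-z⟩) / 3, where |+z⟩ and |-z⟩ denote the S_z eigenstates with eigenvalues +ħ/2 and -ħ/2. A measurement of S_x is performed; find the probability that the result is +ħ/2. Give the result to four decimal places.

|+x⟩ = (|+z⟩ + |-z⟩)/√2, so ⟨+x|ψ⟩ = (-i) / (√2·3).
P = |-i|² / 18 = 1/18.

0.0556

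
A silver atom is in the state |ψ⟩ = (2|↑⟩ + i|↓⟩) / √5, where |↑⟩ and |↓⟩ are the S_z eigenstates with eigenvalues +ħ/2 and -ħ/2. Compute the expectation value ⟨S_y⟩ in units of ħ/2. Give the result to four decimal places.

0.8000

⟨σ_y⟩ = 2 Im(a* b)/(|a|²+|b|²) with a = 2, b = i.
a* b = 2i, so ⟨σ_y⟩ = 4/5.
⟨S_y⟩ = (ħ/2)·⟨σ_y⟩.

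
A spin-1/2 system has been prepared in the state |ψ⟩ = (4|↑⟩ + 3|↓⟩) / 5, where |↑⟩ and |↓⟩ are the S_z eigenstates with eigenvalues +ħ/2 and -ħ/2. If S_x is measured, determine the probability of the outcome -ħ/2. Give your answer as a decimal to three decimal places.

0.020

|-x⟩ = (|↑⟩ - |↓⟩)/√2, so ⟨-x|ψ⟩ = (1) / (√2·5).
P = |1|² / 50 = 1/50.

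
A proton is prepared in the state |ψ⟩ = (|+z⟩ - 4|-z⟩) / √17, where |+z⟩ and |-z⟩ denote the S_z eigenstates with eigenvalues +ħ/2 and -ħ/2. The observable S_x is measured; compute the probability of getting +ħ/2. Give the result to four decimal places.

|+x⟩ = (|+z⟩ + |-z⟩)/√2, so ⟨+x|ψ⟩ = (-3) / (√2·√17).
P = |-3|² / 34 = 9/34.

0.2647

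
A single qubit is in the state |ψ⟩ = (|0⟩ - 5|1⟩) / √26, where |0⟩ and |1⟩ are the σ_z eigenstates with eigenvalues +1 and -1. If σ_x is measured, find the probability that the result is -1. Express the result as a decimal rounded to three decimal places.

|-x⟩ = (|0⟩ - |1⟩)/√2, so ⟨-x|ψ⟩ = (6) / (√2·√26).
P = |6|² / 52 = 36/52.

0.692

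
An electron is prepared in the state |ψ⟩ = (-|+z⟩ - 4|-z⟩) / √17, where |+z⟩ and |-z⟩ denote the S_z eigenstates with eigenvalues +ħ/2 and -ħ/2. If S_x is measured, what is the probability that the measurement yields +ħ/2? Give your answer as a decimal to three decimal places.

|+x⟩ = (|+z⟩ + |-z⟩)/√2, so ⟨+x|ψ⟩ = (-5) / (√2·√17).
P = |-5|² / 34 = 25/34.

0.735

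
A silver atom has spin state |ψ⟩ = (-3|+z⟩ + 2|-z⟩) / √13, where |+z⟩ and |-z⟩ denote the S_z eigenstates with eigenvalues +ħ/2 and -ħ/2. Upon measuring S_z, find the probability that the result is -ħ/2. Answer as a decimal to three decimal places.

The -ħ/2 outcome corresponds to |-z⟩. Its amplitude in |ψ⟩ is 2/√13.
P = |2|² / 13 = 4/13.

0.308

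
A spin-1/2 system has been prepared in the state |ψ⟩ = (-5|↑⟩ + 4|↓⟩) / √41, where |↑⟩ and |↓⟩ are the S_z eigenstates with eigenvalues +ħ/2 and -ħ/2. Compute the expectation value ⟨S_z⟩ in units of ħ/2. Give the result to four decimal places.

⟨σ_z⟩ = |a|² - |b|² divided by |a|²+|b|², with a, b the |↑⟩, |↓⟩ amplitudes.
= (25 - 16)/41 = 9/41.
⟨S_z⟩ = (ħ/2)·⟨σ_z⟩.

0.2195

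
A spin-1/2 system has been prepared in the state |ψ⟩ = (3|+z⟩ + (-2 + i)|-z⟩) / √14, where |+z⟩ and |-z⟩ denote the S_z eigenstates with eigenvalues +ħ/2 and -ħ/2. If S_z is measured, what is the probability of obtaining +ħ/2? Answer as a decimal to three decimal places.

0.643

The +ħ/2 outcome corresponds to |+z⟩. Its amplitude in |ψ⟩ is 3/√14.
P = |3|² / 14 = 9/14.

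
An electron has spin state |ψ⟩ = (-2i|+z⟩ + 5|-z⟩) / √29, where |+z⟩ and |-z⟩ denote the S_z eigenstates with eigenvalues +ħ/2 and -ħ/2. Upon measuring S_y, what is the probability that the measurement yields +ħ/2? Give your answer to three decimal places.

|+y⟩ = (|+z⟩ + i|-z⟩)/√2, so ⟨+y|ψ⟩ = (-7i) / (√2·√29).
P = |-7i|² / 58 = 49/58.

0.845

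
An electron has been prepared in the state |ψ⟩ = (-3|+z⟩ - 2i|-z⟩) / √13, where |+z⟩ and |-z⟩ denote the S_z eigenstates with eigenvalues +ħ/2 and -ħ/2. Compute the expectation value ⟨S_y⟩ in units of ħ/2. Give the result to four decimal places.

⟨σ_y⟩ = 2 Im(a* b)/(|a|²+|b|²) with a = -3, b = -2i.
a* b = 6i, so ⟨σ_y⟩ = 12/13.
⟨S_y⟩ = (ħ/2)·⟨σ_y⟩.

0.9231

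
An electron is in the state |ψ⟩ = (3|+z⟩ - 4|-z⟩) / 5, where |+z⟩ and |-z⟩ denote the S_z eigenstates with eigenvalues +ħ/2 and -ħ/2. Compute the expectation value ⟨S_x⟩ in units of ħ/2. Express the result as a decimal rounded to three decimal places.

⟨σ_x⟩ = 2 Re(a* b)/(|a|²+|b|²) with a = 3, b = -4.
a* b = -12, so ⟨σ_x⟩ = -24/25.
⟨S_x⟩ = (ħ/2)·⟨σ_x⟩.

-0.960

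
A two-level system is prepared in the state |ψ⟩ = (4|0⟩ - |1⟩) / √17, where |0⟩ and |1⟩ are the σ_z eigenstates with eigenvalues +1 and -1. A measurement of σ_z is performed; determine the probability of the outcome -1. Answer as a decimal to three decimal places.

The -1 outcome corresponds to |1⟩. Its amplitude in |ψ⟩ is -1/√17.
P = |-1|² / 17 = 1/17.

0.059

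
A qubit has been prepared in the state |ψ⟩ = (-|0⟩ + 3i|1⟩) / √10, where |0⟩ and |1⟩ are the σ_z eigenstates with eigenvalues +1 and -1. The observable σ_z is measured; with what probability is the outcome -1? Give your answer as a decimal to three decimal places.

0.900

The -1 outcome corresponds to |1⟩. Its amplitude in |ψ⟩ is 3i/√10.
P = |3i|² / 10 = 9/10.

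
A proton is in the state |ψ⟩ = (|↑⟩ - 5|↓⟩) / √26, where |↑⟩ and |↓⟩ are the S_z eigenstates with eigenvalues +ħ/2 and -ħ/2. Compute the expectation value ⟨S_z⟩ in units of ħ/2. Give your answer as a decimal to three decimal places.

⟨σ_z⟩ = |a|² - |b|² divided by |a|²+|b|², with a, b the |↑⟩, |↓⟩ amplitudes.
= (1 - 25)/26 = -24/26.
⟨S_z⟩ = (ħ/2)·⟨σ_z⟩.

-0.923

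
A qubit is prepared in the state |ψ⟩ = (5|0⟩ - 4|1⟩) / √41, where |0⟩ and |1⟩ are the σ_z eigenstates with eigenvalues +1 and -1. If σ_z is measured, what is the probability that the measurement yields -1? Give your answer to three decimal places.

The -1 outcome corresponds to |1⟩. Its amplitude in |ψ⟩ is -4/√41.
P = |-4|² / 41 = 16/41.

0.390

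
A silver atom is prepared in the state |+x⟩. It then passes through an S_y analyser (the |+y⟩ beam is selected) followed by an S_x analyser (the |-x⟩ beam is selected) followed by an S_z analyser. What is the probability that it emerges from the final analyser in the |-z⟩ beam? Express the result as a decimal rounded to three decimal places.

0.125

First analyser (S_y): from |+x⟩, P(|+y⟩) = 1/2.
After stage 1 the state is |+y⟩; P(|-x⟩) = |⟨-x|+y⟩|² = 1/2.
After stage 2 the state is |-x⟩; P(|-z⟩) = |⟨-z|-x⟩|² = 1/2.
Joint probability = 1/2 × 1/2 × 1/2 = 0.125.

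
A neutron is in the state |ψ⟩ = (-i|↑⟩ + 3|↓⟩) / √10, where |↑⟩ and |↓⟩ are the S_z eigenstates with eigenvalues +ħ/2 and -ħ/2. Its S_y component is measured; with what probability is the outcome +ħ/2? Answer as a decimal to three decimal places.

|+y⟩ = (|↑⟩ + i|↓⟩)/√2, so ⟨+y|ψ⟩ = (-4i) / (√2·√10).
P = |-4i|² / 20 = 16/20.

0.800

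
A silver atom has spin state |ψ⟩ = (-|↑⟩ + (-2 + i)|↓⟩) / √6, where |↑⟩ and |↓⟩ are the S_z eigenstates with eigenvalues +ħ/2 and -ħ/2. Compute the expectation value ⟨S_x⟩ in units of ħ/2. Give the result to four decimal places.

0.6667

⟨σ_x⟩ = 2 Re(a* b)/(|a|²+|b|²) with a = -1, b = (-2 + i).
a* b = (2 - i), so ⟨σ_x⟩ = 4/6.
⟨S_x⟩ = (ħ/2)·⟨σ_x⟩.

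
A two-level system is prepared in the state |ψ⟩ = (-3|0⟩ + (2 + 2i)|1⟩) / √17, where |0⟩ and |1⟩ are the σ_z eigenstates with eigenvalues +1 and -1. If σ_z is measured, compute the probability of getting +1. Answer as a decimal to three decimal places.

0.529

The +1 outcome corresponds to |0⟩. Its amplitude in |ψ⟩ is -3/√17.
P = |-3|² / 17 = 9/17.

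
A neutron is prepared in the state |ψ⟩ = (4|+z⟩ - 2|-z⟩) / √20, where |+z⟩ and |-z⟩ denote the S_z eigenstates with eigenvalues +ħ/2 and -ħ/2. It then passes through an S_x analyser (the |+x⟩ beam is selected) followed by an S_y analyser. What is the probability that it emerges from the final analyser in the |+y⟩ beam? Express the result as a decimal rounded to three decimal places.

0.050

First analyser (S_x): P(|+x⟩) = |⟨+x|ψ⟩|² = 4/40.
After stage 1 the state is |+x⟩; P(|+y⟩) = |⟨+y|+x⟩|² = 1/2.
Joint probability = 4/40 × 1/2 = 0.050.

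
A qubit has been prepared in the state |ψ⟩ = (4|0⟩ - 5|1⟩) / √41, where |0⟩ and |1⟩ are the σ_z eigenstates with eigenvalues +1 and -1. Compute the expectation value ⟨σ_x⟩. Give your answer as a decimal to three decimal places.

⟨σ_x⟩ = 2 Re(a* b)/(|a|²+|b|²) with a = 4, b = -5.
a* b = -20, so ⟨σ_x⟩ = -40/41.

-0.976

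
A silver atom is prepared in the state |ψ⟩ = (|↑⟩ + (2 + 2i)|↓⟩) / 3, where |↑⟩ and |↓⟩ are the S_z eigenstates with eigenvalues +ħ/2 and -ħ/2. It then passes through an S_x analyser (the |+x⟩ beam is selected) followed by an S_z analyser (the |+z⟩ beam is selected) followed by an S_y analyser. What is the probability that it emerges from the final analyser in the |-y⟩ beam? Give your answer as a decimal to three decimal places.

First analyser (S_x): P(|+x⟩) = |⟨+x|ψ⟩|² = 13/18.
After stage 1 the state is |+x⟩; P(|+z⟩) = |⟨+z|+x⟩|² = 1/2.
After stage 2 the state is |+z⟩; P(|-y⟩) = |⟨-y|+z⟩|² = 1/2.
Joint probability = 13/18 × 1/2 × 1/2 = 0.181.

0.181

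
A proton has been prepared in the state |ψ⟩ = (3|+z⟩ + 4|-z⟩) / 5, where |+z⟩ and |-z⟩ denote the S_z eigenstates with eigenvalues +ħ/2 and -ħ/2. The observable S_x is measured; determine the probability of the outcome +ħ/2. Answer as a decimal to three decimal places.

|+x⟩ = (|+z⟩ + |-z⟩)/√2, so ⟨+x|ψ⟩ = (7) / (√2·5).
P = |7|² / 50 = 49/50.

0.980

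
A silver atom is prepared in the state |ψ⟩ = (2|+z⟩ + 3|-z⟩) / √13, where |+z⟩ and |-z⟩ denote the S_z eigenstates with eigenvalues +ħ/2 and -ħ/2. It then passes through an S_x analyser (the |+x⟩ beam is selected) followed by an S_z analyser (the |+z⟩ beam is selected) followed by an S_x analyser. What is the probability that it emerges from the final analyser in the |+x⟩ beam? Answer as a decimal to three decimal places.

0.240

First analyser (S_x): P(|+x⟩) = |⟨+x|ψ⟩|² = 25/26.
After stage 1 the state is |+x⟩; P(|+z⟩) = |⟨+z|+x⟩|² = 1/2.
After stage 2 the state is |+z⟩; P(|+x⟩) = |⟨+x|+z⟩|² = 1/2.
Joint probability = 25/26 × 1/2 × 1/2 = 0.240.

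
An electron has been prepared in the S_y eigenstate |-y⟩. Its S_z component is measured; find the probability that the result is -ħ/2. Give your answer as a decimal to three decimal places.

0.500

In the S_z basis, |-y⟩ = (|↑⟩ - i|↓⟩)/√2 and |-z⟩ = |↓⟩.
|⟨-z|-y⟩|² = 1/2.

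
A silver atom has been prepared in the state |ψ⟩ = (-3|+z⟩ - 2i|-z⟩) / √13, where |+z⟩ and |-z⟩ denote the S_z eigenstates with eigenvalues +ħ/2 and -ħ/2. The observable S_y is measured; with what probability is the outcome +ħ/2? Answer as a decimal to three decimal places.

|+y⟩ = (|+z⟩ + i|-z⟩)/√2, so ⟨+y|ψ⟩ = (-5) / (√2·√13).
P = |-5|² / 26 = 25/26.

0.962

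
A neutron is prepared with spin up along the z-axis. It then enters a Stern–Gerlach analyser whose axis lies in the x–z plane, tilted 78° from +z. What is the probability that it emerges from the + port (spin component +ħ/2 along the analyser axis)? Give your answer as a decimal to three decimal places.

For spin-½, the probability of finding spin-up along an axis at angle θ to the initial spin direction is cos²(θ/2); spin-down is sin²(θ/2).
θ = 78°, so P = cos²(39°) ≈ 0.604.

0.604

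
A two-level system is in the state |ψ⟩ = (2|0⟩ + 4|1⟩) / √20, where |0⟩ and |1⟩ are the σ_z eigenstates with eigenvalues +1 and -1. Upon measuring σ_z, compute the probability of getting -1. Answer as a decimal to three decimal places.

0.800

The -1 outcome corresponds to |1⟩. Its amplitude in |ψ⟩ is 4/√20.
P = |4|² / 20 = 16/20.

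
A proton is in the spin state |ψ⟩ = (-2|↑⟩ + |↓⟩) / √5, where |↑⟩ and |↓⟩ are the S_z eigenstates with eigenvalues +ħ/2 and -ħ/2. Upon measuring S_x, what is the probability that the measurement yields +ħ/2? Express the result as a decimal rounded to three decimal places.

|+x⟩ = (|↑⟩ + |↓⟩)/√2, so ⟨+x|ψ⟩ = (-1) / (√2·√5).
P = |-1|² / 10 = 1/10.

0.100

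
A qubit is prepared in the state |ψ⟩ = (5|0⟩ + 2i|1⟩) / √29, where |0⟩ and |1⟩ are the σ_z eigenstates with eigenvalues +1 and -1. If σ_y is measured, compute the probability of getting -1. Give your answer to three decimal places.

0.155

|-y⟩ = (|0⟩ - i|1⟩)/√2, so ⟨-y|ψ⟩ = (3) / (√2·√29).
P = |3|² / 58 = 9/58.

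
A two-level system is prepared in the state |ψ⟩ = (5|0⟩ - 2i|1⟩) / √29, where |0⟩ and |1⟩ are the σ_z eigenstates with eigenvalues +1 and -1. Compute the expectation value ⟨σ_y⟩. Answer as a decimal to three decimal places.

-0.690

⟨σ_y⟩ = 2 Im(a* b)/(|a|²+|b|²) with a = 5, b = -2i.
a* b = -10i, so ⟨σ_y⟩ = -20/29.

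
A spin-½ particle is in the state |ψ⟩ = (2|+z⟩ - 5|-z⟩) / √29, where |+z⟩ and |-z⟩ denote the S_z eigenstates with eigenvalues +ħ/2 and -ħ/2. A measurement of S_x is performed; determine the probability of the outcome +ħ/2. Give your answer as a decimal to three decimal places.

0.155

|+x⟩ = (|+z⟩ + |-z⟩)/√2, so ⟨+x|ψ⟩ = (-3) / (√2·√29).
P = |-3|² / 58 = 9/58.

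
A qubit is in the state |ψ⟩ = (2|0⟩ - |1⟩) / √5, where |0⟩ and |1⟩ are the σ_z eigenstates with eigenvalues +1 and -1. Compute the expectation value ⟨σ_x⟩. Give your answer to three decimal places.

-0.800

⟨σ_x⟩ = 2 Re(a* b)/(|a|²+|b|²) with a = 2, b = -1.
a* b = -2, so ⟨σ_x⟩ = -4/5.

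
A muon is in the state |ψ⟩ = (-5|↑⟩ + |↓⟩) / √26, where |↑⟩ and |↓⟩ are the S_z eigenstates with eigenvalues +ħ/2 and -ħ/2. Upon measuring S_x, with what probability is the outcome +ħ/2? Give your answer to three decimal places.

|+x⟩ = (|↑⟩ + |↓⟩)/√2, so ⟨+x|ψ⟩ = (-4) / (√2·√26).
P = |-4|² / 52 = 16/52.

0.308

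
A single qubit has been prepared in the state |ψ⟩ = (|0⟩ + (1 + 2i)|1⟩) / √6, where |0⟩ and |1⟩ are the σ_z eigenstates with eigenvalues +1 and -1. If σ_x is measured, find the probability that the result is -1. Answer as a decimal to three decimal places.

0.333

|-x⟩ = (|0⟩ - |1⟩)/√2, so ⟨-x|ψ⟩ = (-2i) / (√2·√6).
P = |-2i|² / 12 = 4/12.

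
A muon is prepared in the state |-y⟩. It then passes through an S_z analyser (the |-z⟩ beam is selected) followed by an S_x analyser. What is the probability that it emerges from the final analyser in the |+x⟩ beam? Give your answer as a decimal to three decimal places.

First analyser (S_z): from |-y⟩, P(|-z⟩) = 1/2.
After stage 1 the state is |-z⟩; P(|+x⟩) = |⟨+x|-z⟩|² = 1/2.
Joint probability = 1/2 × 1/2 = 0.250.

0.250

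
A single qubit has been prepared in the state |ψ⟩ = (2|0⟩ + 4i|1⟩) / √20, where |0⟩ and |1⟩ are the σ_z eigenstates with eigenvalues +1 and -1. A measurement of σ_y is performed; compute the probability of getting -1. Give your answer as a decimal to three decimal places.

|-y⟩ = (|0⟩ - i|1⟩)/√2, so ⟨-y|ψ⟩ = (-2) / (√2·√20).
P = |-2|² / 40 = 4/40.

0.100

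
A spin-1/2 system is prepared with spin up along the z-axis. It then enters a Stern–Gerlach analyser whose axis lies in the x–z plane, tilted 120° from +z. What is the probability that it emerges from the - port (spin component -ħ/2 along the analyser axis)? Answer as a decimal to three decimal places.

0.750

For spin-½, the probability of finding spin-up along an axis at angle θ to the initial spin direction is cos²(θ/2); spin-down is sin²(θ/2).
θ = 120°, so P = sin²(60°) ≈ 0.750.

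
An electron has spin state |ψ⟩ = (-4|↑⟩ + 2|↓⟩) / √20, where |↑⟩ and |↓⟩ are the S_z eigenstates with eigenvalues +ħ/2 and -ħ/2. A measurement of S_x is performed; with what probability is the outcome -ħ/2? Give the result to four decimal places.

0.9000

|-x⟩ = (|↑⟩ - |↓⟩)/√2, so ⟨-x|ψ⟩ = (-6) / (√2·√20).
P = |-6|² / 40 = 36/40.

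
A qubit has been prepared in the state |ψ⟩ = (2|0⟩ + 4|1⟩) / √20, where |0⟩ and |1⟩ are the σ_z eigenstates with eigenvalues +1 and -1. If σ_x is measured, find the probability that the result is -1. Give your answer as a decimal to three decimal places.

|-x⟩ = (|0⟩ - |1⟩)/√2, so ⟨-x|ψ⟩ = (-2) / (√2·√20).
P = |-2|² / 40 = 4/40.

0.100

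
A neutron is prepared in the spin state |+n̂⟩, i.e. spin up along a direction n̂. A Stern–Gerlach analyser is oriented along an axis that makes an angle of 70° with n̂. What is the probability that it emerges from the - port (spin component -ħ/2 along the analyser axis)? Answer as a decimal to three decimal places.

0.329

For spin-½, the probability of finding spin-up along an axis at angle θ to the initial spin direction is cos²(θ/2); spin-down is sin²(θ/2).
θ = 70°, so P = sin²(35°) ≈ 0.329.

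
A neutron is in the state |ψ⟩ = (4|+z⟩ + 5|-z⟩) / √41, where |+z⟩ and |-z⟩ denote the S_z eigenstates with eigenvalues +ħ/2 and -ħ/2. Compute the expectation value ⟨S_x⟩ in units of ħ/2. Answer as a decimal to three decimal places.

0.976

⟨σ_x⟩ = 2 Re(a* b)/(|a|²+|b|²) with a = 4, b = 5.
a* b = 20, so ⟨σ_x⟩ = 40/41.
⟨S_x⟩ = (ħ/2)·⟨σ_x⟩.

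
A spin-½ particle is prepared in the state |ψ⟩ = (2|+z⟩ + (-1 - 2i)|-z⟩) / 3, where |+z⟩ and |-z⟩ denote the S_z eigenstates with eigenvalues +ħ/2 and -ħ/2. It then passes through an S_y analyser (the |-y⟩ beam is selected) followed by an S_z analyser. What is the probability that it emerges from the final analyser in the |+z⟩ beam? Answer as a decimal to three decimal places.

0.472

First analyser (S_y): P(|-y⟩) = |⟨-y|ψ⟩|² = 17/18.
After stage 1 the state is |-y⟩; P(|+z⟩) = |⟨+z|-y⟩|² = 1/2.
Joint probability = 17/18 × 1/2 = 0.472.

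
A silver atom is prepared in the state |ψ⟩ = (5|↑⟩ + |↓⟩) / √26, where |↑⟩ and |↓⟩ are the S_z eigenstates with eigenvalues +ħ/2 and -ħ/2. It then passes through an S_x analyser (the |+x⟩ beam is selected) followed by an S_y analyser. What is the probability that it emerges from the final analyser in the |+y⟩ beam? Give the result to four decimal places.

0.3462

First analyser (S_x): P(|+x⟩) = |⟨+x|ψ⟩|² = 36/52.
After stage 1 the state is |+x⟩; P(|+y⟩) = |⟨+y|+x⟩|² = 1/2.
Joint probability = 36/52 × 1/2 = 0.3462.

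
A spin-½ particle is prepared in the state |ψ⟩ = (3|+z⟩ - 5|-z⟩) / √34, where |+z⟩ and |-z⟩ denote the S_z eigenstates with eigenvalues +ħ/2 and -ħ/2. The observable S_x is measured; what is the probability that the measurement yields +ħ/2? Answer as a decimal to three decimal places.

0.059

|+x⟩ = (|+z⟩ + |-z⟩)/√2, so ⟨+x|ψ⟩ = (-2) / (√2·√34).
P = |-2|² / 68 = 4/68.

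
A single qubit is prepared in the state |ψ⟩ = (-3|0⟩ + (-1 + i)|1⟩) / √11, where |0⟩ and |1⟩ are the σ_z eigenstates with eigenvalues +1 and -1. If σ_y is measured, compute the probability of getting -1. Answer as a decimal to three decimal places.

|-y⟩ = (|0⟩ - i|1⟩)/√2, so ⟨-y|ψ⟩ = (-4 - i) / (√2·√11).
P = |-4 - i|² / 22 = 17/22.

0.773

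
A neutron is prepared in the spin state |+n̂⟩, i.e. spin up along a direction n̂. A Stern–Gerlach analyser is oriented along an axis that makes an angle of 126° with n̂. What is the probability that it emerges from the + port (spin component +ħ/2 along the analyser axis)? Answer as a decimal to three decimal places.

0.206

For spin-½, the probability of finding spin-up along an axis at angle θ to the initial spin direction is cos²(θ/2); spin-down is sin²(θ/2).
θ = 126°, so P = cos²(63°) ≈ 0.206.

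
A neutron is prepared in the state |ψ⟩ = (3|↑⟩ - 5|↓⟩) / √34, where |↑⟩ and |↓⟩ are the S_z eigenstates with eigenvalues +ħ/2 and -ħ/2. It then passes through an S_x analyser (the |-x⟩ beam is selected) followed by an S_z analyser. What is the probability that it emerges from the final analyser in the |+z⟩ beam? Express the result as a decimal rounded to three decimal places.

First analyser (S_x): P(|-x⟩) = |⟨-x|ψ⟩|² = 64/68.
After stage 1 the state is |-x⟩; P(|+z⟩) = |⟨+z|-x⟩|² = 1/2.
Joint probability = 64/68 × 1/2 = 0.471.

0.471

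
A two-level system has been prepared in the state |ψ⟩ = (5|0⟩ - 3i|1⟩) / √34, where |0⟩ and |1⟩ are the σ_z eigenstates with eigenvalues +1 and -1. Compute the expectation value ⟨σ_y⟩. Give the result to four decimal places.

⟨σ_y⟩ = 2 Im(a* b)/(|a|²+|b|²) with a = 5, b = -3i.
a* b = -15i, so ⟨σ_y⟩ = -30/34.

-0.8824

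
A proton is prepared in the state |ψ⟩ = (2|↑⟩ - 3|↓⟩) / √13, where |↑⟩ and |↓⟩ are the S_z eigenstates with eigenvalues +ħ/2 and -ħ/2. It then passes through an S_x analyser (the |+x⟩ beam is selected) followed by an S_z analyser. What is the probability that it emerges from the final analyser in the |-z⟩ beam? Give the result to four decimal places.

First analyser (S_x): P(|+x⟩) = |⟨+x|ψ⟩|² = 1/26.
After stage 1 the state is |+x⟩; P(|-z⟩) = |⟨-z|+x⟩|² = 1/2.
Joint probability = 1/26 × 1/2 = 0.0192.

0.0192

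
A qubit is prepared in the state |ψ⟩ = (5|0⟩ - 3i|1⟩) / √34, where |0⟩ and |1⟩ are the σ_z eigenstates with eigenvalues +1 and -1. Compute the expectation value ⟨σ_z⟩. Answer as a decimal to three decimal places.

⟨σ_z⟩ = |a|² - |b|² divided by |a|²+|b|², with a, b the |0⟩, |1⟩ amplitudes.
= (25 - 9)/34 = 16/34.

0.471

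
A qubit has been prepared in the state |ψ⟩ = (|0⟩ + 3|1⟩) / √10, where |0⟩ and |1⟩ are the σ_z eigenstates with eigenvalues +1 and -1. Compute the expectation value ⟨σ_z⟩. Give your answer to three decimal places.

-0.800

⟨σ_z⟩ = |a|² - |b|² divided by |a|²+|b|², with a, b the |0⟩, |1⟩ amplitudes.
= (1 - 9)/10 = -8/10.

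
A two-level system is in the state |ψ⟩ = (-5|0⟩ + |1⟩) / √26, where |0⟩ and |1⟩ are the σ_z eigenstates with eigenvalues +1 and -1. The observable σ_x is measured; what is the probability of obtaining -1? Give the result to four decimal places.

|-x⟩ = (|0⟩ - |1⟩)/√2, so ⟨-x|ψ⟩ = (-6) / (√2·√26).
P = |-6|² / 52 = 36/52.

0.6923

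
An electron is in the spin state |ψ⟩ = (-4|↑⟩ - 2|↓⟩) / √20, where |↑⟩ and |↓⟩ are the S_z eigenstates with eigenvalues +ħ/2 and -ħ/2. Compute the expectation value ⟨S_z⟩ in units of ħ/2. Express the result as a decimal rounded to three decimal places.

⟨σ_z⟩ = |a|² - |b|² divided by |a|²+|b|², with a, b the |↑⟩, |↓⟩ amplitudes.
= (16 - 4)/20 = 12/20.
⟨S_z⟩ = (ħ/2)·⟨σ_z⟩.

0.600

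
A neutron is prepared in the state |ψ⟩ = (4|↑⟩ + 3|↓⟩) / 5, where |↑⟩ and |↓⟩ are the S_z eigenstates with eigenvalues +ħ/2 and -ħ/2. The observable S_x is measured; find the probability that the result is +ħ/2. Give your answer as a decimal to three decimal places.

0.980

|+x⟩ = (|↑⟩ + |↓⟩)/√2, so ⟨+x|ψ⟩ = (7) / (√2·5).
P = |7|² / 50 = 49/50.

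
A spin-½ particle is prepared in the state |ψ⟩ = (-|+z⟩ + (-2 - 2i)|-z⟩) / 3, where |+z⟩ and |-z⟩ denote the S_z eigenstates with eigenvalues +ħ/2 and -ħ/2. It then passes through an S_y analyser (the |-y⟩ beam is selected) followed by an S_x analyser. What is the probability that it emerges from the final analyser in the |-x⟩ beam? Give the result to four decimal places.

0.1389

First analyser (S_y): P(|-y⟩) = |⟨-y|ψ⟩|² = 5/18.
After stage 1 the state is |-y⟩; P(|-x⟩) = |⟨-x|-y⟩|² = 1/2.
Joint probability = 5/18 × 1/2 = 0.1389.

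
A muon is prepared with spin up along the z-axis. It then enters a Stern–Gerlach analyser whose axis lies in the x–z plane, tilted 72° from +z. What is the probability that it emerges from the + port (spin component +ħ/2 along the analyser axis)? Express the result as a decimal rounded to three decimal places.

0.655

For spin-½, the probability of finding spin-up along an axis at angle θ to the initial spin direction is cos²(θ/2); spin-down is sin²(θ/2).
θ = 72°, so P = cos²(36°) ≈ 0.655.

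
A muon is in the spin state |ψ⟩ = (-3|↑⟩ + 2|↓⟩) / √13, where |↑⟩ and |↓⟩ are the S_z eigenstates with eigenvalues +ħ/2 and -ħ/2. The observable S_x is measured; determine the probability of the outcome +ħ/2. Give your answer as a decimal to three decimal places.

0.038

|+x⟩ = (|↑⟩ + |↓⟩)/√2, so ⟨+x|ψ⟩ = (-1) / (√2·√13).
P = |-1|² / 26 = 1/26.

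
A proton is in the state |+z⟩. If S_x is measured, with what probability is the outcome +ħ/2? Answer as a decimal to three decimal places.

0.500

In the S_z basis, |+z⟩ = |+z⟩ and |+x⟩ = (|+z⟩ + |-z⟩)/√2.
|⟨+x|+z⟩|² = 1/2.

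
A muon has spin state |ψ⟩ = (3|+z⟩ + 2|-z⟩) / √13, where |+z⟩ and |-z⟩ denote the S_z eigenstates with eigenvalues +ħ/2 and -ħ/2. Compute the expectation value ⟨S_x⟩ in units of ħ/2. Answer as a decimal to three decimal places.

⟨σ_x⟩ = 2 Re(a* b)/(|a|²+|b|²) with a = 3, b = 2.
a* b = 6, so ⟨σ_x⟩ = 12/13.
⟨S_x⟩ = (ħ/2)·⟨σ_x⟩.

0.923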